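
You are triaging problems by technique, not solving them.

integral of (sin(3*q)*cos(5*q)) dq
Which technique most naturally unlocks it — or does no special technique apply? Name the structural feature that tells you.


Best approach: a trigonometric identity — two sinusoids at different rates multiply in sin(3*q)*cos(5*q); the product-to-sum identity uncouples them.


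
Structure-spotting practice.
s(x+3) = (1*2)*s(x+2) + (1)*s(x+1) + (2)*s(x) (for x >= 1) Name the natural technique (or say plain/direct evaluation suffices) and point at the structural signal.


Verdict: the characteristic-root method — try a geometric ansatz r^x: constant coefficients turn the recurrence into one polynomial equation in r.


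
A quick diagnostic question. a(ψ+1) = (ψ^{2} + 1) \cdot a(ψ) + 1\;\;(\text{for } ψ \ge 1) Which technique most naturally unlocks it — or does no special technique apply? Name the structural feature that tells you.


Diagnosis: a summation factor — normalize by the running product of ψ^{2} + 1: the left side becomes a difference, and differences sum.


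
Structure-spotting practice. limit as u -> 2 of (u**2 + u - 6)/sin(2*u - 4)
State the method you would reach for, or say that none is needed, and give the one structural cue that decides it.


Diagnosis: l'Hôpital's rule (0/0) — numerator and denominator both vanish at 2 — a genuine 0/0 form, which is exactly when l'Hôpital applies. Expanding numerator and denominator to first order gives the same value — the rule automates exactly that.


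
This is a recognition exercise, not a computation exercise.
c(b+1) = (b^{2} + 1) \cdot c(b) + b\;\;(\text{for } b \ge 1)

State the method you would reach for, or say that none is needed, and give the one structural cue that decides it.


Diagnosis: a summation factor — with the index-dependent coefficient b^{2} + 1, dividing by the cumulative product turns the left side into a pure difference.


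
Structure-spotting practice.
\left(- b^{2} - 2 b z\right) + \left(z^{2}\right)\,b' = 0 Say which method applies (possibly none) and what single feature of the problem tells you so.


Technique: the homogeneous substitution — scaling z and b together leaves the slope fixed — it depends only on b/z, so substitute the ratio. This doubles as a Bernoulli equation in the unknown as written; the homogeneous route needs no setup at all.


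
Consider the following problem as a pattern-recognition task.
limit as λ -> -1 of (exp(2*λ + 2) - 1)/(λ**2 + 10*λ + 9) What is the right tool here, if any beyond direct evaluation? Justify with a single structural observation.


Verdict: l'Hôpital's rule (0/0) — both numerator and denominator vanish at -1: the genuine 0/0 indeterminate that l'Hôpital exists for. Expanding numerator and denominator to first order gives the same value — the rule automates exactly that.


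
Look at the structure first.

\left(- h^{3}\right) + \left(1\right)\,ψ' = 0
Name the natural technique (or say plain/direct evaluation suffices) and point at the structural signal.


Best approach: no special technique — with ψ absent the equation is not coupled at all: direct integration in h.


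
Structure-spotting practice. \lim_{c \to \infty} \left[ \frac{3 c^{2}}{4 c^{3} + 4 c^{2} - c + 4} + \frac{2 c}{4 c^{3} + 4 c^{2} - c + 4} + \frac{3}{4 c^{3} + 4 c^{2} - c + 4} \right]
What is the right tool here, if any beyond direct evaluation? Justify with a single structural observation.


Method: dominant-term comparison — at large c only the top-degree terms survive; compare the leading terms and the limit falls out. Viewed as a single quotient this is an ∞/∞ form — an at-infinity application of l'Hôpital's rule would also resolve it; comparing leading growth reads the answer without differentiating.


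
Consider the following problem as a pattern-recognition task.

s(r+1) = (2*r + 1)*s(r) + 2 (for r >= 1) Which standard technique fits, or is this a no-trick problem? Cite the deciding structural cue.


Best approach: a summation factor — an index-dependent multiplier 2*r + 1 rules out characteristic roots; a summation factor converts it to a pure difference.


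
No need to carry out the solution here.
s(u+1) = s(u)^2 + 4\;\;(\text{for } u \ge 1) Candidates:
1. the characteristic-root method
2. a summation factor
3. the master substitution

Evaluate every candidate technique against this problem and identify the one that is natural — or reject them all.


Technique: no special technique — this one you iterate or analyze qualitatively: the nonlinearity defeats linear solution methods.
- the characteristic-root method: nonlinearity rules out exponential-mode superposition from the start.
- a summation factor — no summation factor applies — the rule is not linear in the sequence values.
- the master substitution: no fixed divisor shrinks the index between calls.


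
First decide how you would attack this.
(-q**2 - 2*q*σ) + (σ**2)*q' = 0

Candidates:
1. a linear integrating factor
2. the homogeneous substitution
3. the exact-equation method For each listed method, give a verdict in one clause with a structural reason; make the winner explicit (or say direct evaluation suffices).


Best approach: the homogeneous substitution — the slope's numerator and denominator have matching total degree, so it depends only on q/σ and the ratio substitution collapses it. A Bernoulli rewrite works here as the equation stands — the homogeneous substitution is the more immediate reading.
- a linear integrating factor — the unknown enters nonlinearly (through a power, a denominator, or a transcendental function), which the linear integrating-factor recipe cannot absorb as-is — any repair would come from a preliminary substitution, not the factor.
- the homogeneous substitution — applies; the problem has the shape this method handles.
- the exact-equation method: the cross partial derivatives disagree, so no single potential exists.


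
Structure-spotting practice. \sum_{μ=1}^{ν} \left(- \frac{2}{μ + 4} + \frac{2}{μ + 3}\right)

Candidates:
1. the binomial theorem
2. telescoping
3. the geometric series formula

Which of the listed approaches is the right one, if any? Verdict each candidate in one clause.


Method: telescoping — the piece each term subtracts is \frac{2}{μ + 3} advanced by one index, and it reappears with a plus sign leading the following term — the sum collapses to its boundary terms.
- the binomial theorem — there is no pair of bases whose matched powers would reassemble into a single binomial power.
- telescoping: a fit — the right tool for this form.
- the geometric series formula — no single multiplier carries one term to the next throughout the sum.


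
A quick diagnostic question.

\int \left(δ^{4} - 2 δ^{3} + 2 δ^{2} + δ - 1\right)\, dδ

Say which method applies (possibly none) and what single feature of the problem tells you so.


Technique: no special technique — nothing composite, nothing rational, nothing trigonometric — each constant-multiple power of δ integrates by the power rule alone.


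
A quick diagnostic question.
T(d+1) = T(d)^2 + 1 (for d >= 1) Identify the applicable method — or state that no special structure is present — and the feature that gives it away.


Method: no special technique — the sequence value feeds back through itself nonlinearly — linear superposition fails, and every superposition-based closed form fails with it.


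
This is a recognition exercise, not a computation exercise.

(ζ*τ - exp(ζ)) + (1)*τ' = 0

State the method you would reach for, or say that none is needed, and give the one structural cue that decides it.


Method: a linear integrating factor — arrange it as τ' + ζ·τ = (the forcing term) and the integrating factor does the rest.


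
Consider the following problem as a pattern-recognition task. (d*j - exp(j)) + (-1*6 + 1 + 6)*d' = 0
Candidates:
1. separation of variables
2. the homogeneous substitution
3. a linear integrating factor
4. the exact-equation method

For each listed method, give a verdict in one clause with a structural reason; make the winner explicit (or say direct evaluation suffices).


Verdict: a linear integrating factor — the unknown enters only to the first power against a nonzero forcing term — the integrating-factor template applies directly.
- separation of variables: no algebra isolates the independent variable on one side and the unknown on the other.
- the homogeneous substitution — the slope changes under joint rescaling, failing the degree-zero test.
- a linear integrating factor: yes — fits the structure here.
- the exact-equation method: exactness fails on the nose — the mixed partials do not match.


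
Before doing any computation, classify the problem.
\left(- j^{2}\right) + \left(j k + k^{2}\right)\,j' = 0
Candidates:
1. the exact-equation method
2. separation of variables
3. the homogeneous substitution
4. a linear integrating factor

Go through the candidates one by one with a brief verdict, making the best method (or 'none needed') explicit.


Diagnosis: the homogeneous substitution — scaling k and j together leaves the slope fixed — it depends only on j/k, so substitute the ratio. With the right rearrangement (exchanging the roles of the variables where needed), this also fits a Bernoulli template; the homogeneous substitution reads the structure directly.
- the exact-equation method — exactness fails on the nose — the mixed partials do not match.
- separation of variables — the two dependences are entangled, not a clean product of one-variable pieces.
- the homogeneous substitution: yes — fits the structure here.
- a linear integrating factor: a nonlinear term in the unknown puts this outside the integrating-factor template.


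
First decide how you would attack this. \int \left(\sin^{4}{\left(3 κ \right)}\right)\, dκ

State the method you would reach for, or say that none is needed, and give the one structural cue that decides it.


Method: a trigonometric identity — the exponent on \sin^{4}{\left(3 κ \right)} is even — the power-reduction identity is the standard preprocessing step.


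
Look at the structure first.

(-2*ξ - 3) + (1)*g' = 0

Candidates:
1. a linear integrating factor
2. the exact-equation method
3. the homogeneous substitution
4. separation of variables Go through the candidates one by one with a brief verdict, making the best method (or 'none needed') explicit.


Diagnosis: no special technique — with g absent the equation is not coupled at all: direct integration in ξ.
- a linear integrating factor: with the unknown absent the integrating factor is a formality; direct integration is the working structure.
- the exact-equation method: no dependence on the unknown anywhere: exactness is a label without content here.
- the homogeneous substitution: the slope changes under joint rescaling, failing the degree-zero test.
- separation of variables — separation is only trivially available — with the unknown absent from the slope this is a direct integration, not a separation problem.


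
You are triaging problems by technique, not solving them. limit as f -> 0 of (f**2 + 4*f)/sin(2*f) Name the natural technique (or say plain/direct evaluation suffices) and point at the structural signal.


Best approach: l'Hôpital's rule (0/0) — numerator and denominator both vanish at 0 — a genuine 0/0 form, which is exactly when l'Hôpital applies. One could equally expand both pieces locally and compare leading terms; the rule does that in one stroke.


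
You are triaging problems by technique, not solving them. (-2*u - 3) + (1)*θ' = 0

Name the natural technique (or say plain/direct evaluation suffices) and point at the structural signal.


Technique: no special technique — the slope is a function of u alone, so integrate both sides directly.


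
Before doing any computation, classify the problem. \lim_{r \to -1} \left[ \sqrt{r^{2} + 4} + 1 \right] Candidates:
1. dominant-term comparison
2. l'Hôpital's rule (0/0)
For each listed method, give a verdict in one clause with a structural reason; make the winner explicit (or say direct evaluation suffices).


Method: no special technique — no vanishing denominator and no indeterminate clash at the point — evaluation is immediate.
- dominant-term comparison: this limit is not decided by comparing leading-term growth at infinity.
- l'Hôpital's rule (0/0) — evaluation at the point is determinate, so the rule has nothing to repair.


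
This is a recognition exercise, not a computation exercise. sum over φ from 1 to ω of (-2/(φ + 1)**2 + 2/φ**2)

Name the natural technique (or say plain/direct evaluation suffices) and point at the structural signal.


Verdict: telescoping — this sum is a zipper: each term contributes 2/φ**2 and removes the next index's value, which the following term puts back, closing term by term.


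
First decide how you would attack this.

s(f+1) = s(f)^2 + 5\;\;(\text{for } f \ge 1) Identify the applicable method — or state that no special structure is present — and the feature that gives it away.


Method: no special technique — the new term depends nonlinearly on the old ones, which disqualifies every superposition-based technique.


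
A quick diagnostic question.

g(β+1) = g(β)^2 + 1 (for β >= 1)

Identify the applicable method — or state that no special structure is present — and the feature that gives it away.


Technique: no special technique — the unknown sequence enters the update nonlinearly, so no linear method fits the recurrence as written — direct iteration remains.


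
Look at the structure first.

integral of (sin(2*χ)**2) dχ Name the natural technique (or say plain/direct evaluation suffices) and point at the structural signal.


Best approach: a trigonometric identity — the exponent on sin(2*χ)**2 is even — the power-reduction identity is the standard preprocessing step.


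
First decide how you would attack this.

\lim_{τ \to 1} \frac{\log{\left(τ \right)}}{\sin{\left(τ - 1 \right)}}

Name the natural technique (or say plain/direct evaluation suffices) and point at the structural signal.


Technique: l'Hôpital's rule (0/0) — the 0/0 form at 1 is the signature situation for l'Hôpital's rule. A first-order expansion at the point is an equally standard path; the rule packages it.


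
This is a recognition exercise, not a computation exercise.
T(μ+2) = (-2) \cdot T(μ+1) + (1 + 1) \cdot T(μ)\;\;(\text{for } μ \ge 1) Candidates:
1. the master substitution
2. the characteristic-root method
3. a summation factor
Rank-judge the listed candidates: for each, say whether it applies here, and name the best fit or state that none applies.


Best approach: the characteristic-root method — shift-invariance with fixed coefficients calls for exponential trials; the characteristic polynomial finds every r^μ.
- the master substitution — the recursive argument is a shift of the index, not a fixed fraction of it.
- the characteristic-root method: yes — fits the structure here.
- a summation factor: the recurrence reaches back more than one step, outside the first-order family a summation factor normalizes.


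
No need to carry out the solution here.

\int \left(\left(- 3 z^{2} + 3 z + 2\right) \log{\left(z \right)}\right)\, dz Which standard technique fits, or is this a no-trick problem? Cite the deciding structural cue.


Verdict: integration by parts — the logarithm \log{\left(z \right)} wants to be differentiated, not integrated; parts makes that legal.


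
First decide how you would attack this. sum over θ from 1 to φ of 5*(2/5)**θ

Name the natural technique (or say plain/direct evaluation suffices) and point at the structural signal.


Verdict: the geometric series formula — the ratio of consecutive terms is the constant 2/5, independent of the index — a geometric sum.


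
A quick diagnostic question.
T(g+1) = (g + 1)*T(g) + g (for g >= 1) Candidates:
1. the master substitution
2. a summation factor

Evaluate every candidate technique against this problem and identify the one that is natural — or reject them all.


Technique: a summation factor — rescale the sequence by the product of the weights g + 1 so far — the recurrence collapses to a plain running sum.
- the master substitution: this is shift-type recursion, outside the divide-and-conquer template.
- a summation factor: a fit — the right tool for this form.


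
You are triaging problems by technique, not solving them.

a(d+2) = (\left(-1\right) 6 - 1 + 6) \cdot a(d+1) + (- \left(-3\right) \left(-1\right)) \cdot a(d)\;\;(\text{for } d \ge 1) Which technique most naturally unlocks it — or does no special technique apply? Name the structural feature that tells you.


Technique: the characteristic-root method — the recurrence treats every index alike (constant coefficients, no forcing) — precisely the regime where r^d trials close it.


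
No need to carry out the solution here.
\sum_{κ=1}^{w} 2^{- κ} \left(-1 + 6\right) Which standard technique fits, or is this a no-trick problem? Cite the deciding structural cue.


Verdict: the geometric series formula — consecutive terms stand in a fixed index-free ratio — the geometric sum formula closes it.


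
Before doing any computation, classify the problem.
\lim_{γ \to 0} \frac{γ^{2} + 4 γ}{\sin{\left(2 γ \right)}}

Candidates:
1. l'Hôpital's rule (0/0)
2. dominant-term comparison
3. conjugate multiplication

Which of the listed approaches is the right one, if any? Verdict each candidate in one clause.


Technique: l'Hôpital's rule (0/0) — substituting 0 gives 0 over 0; differentiate top and bottom once and re-evaluate. A local series expansion at the point resolves it as well; the rule is the packaged version of that step.
- l'Hôpital's rule (0/0) — yes — fits the structure here.
- dominant-term comparison: no dominant-degree comparison decides it.
- conjugate multiplication: rationalization has no target — no divergent radical difference appears.


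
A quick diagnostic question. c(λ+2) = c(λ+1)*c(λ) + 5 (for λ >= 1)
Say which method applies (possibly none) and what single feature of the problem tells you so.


Technique: no special technique — the new term depends nonlinearly on the old ones, which disqualifies every superposition-based technique.


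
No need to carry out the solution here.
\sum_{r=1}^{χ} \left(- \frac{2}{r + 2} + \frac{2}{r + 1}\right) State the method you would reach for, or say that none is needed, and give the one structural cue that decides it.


Best approach: telescoping — the summand is \frac{2}{r + 1} minus the same expression shifted by one, so consecutive terms cancel in pairs.


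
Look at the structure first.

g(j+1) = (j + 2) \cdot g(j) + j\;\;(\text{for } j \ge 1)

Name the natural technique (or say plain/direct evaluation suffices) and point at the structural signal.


Technique: a summation factor — the coefficient j + 2 drifts with the index, so no fixed root exists; normalizing by the cumulative product telescopes it.


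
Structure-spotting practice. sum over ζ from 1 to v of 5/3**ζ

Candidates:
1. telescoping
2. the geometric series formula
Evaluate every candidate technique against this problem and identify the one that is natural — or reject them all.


Diagnosis: the geometric series formula — consecutive terms stand in a fixed index-free ratio — the geometric sum formula closes it.
- telescoping: in the displayed form, no term reappears at a neighboring index to cancel against.
- the geometric series formula — applicable, and directly so.


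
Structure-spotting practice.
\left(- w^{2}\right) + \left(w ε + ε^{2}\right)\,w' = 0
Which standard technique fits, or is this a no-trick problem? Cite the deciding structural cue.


Verdict: the homogeneous substitution — solved for the derivative, the right side is unchanged under scaling ε and w together — it depends only on the ratio w/ε, so substitute a single ratio variable. Rewriting — with the variables' roles exchanged where the shape demands it — would expose a Bernoulli structure too; the homogeneous substitution simply reads the degrees directly.


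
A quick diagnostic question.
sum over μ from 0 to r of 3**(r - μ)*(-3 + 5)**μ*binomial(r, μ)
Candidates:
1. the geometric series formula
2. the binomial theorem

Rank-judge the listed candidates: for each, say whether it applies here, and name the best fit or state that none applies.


Method: the binomial theorem — binomial coefficients against complementary powers of (-3 + 5) and 3: recognize the binomial expansion and resum.
- the geometric series formula: there is no constant term-to-term ratio.
- the binomial theorem — yes — fits the structure here.


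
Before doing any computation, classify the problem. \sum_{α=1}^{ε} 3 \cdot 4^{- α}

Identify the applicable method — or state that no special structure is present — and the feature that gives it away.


Method: the geometric series formula — consecutive terms stand in a fixed index-free ratio — the geometric sum formula closes it.


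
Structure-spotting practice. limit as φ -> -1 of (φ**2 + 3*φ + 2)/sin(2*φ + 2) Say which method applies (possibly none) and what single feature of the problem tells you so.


Technique: l'Hôpital's rule (0/0) — substituting -1 gives 0 over 0; differentiate top and bottom once and re-evaluate. A local series expansion at the point resolves it as well; the rule is the packaged version of that step.


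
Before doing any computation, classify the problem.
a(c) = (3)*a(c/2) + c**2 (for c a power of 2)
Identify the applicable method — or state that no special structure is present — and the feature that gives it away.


Best approach: the master substitution — the argument contracts 2-fold per step: reindex c exponentially and solve the linear recurrence in the new index.


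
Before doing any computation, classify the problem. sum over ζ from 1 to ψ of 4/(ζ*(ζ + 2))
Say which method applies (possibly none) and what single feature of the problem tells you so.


Verdict: telescoping — rewrite 4/(ζ*(ζ + 2)) as simple fractions and successive terms eat each other — only the edges survive.


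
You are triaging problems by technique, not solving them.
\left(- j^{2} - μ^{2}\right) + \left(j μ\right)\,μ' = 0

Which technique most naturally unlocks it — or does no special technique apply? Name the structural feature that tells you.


Verdict: the homogeneous substitution — the slope is degree-zero homogeneous: the ratio substitution v = μ/j collapses it. This doubles as a Bernoulli equation in the unknown as written; the homogeneous route needs no setup at all.


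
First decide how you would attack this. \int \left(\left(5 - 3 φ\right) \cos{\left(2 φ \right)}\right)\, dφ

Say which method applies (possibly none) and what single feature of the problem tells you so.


Method: integration by parts — differentiate 5 - 3 φ, integrate \cos{\left(2 φ \right)}: each pass lowers the polynomial degree, so parts terminates.


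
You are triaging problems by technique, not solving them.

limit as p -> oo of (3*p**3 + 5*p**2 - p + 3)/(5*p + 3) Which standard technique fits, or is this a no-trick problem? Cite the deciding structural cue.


Technique: dominant-term comparison — at large p only the top-degree terms survive; compare the leading terms and the limit falls out. Differentiating the expression as a single quotient would eventually settle it as well; matching dominant growth settles it immediately.


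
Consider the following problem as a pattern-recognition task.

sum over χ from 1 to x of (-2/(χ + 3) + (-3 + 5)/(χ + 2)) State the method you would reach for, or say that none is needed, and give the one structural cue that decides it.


Method: telescoping — a difference of consecutive values of one function ((-3 + 5)/(χ + 2) at one index and the next) — telescoping by construction.


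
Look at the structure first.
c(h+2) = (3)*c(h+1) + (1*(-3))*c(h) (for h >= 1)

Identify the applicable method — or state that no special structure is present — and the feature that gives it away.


Method: the characteristic-root method — every coefficient is a fixed number and the forcing is zero — substitute r^h and read off the root equation.


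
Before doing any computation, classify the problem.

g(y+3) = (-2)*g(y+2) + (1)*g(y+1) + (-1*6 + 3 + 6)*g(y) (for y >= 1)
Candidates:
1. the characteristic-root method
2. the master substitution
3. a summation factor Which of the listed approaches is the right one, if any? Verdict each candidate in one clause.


Technique: the characteristic-root method — the recurrence treats every index alike (constant coefficients, no forcing) — precisely the regime where r^y trials close it.
- the characteristic-root method: applies; the problem has the shape this method handles.
- the master substitution — the recursion steps by a constant offset, so exponential reindexing is pointless.
- a summation factor: a summation factor telescopes one-step recursions; this one carries higher-order memory.


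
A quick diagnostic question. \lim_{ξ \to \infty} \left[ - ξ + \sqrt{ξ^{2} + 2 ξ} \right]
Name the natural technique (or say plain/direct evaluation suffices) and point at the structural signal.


Method: conjugate multiplication — the difference \sqrt{ξ^{2} + 2 ξ} - ξ is an ∞ − ∞ stalemate; its conjugate partner breaks the tie.


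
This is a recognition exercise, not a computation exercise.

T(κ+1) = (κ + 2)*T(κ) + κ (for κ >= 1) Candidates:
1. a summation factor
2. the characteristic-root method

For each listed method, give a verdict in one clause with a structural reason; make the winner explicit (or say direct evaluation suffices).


Technique: a summation factor — it is first-order linear but the coefficient κ + 2 depends on the index, so multiply through by a summation factor to telescope it.
- a summation factor — yes, a natural case for it.
- the characteristic-root method — the coefficients change with the index, which the root method cannot absorb.


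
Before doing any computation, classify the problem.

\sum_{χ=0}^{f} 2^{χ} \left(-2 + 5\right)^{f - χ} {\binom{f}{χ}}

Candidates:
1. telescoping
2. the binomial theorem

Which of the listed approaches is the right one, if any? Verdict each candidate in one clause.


Verdict: the binomial theorem — binomial coefficients against complementary powers of 2 and (-2 + 5): recognize the binomial expansion and resum.
- telescoping: in the displayed form, no term reappears at a neighboring index to cancel against.
- the binomial theorem: yes, a natural case for it.


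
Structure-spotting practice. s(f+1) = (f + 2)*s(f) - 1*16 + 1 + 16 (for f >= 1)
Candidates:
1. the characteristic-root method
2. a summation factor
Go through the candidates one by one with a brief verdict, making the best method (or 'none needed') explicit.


Technique: a summation factor — it is first-order linear but the coefficient f + 2 depends on the index, so multiply through by a summation factor to telescope it.
- the characteristic-root method — the coefficients vary with the index, breaking the constant-coefficient structure the method needs.
- a summation factor: yes, a natural case for it.


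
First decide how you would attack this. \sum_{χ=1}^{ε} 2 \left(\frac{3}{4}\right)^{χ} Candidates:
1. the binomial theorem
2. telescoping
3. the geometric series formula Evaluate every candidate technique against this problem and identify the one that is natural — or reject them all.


Technique: the geometric series formula — consecutive terms stand in a fixed index-free ratio — the geometric sum formula closes it.
- the binomial theorem: no binomial coefficients pair up with complementary powers here.
- telescoping: in the displayed form, no term reappears at a neighboring index to cancel against.
- the geometric series formula — a fit — the right tool for this form.


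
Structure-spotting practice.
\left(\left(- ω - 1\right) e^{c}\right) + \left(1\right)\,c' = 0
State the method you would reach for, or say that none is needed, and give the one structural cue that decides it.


Technique: separation of variables — one side of the product carries the independent variable, the other the unknown — the textbook separation shape.


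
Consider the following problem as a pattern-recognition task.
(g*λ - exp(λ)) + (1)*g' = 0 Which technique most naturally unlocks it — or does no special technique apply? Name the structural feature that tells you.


Technique: a linear integrating factor — first power of g, nonzero forcing: the integrating-factor recipe applies verbatim with p = λ.


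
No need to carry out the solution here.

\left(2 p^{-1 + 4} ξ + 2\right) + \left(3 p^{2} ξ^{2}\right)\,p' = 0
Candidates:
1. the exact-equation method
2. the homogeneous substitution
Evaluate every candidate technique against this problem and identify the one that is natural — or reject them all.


Verdict: the exact-equation method — because the two cross partials coincide, the form is conservative as written — recover its potential in (ξ, p).
- the exact-equation method: applicable, and directly so.
- the homogeneous substitution: the ratio of the variables does not determine the slope.


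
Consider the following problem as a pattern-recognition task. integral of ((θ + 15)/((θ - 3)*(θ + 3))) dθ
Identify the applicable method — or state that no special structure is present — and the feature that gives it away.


Verdict: partial fractions — the bottom factors while the top stays lower-degree — split into simple fractions and integrate piece by piece.


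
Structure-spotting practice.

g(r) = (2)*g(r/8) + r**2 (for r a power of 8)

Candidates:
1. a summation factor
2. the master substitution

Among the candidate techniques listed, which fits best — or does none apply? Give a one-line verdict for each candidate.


Best approach: the master substitution — index division is the fingerprint: r/8 in the recursive call means substitute r = 8^m.
- a summation factor — the recursion divides its index rather than shifting it — there is no previous-term chain for a summation factor to telescope.
- the master substitution: yes, a natural case for it.


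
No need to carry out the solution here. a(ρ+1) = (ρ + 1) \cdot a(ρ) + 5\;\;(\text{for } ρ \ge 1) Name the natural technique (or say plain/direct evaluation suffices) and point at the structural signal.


Verdict: a summation factor — because the multiplier ρ + 1 is index-dependent, divide through by its running product and sum the resulting differences.


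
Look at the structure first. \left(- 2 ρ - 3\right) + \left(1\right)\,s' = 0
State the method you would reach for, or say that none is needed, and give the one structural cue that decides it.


Method: no special technique — with s absent the equation is not coupled at all: direct integration in ρ.


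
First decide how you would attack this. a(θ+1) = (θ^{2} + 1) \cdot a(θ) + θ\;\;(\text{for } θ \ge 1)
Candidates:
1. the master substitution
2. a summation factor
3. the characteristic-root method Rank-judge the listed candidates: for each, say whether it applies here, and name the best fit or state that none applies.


Verdict: a summation factor — one-term recursion with variable weight θ^{2} + 1 is solved by product normalization, not by root-finding.
- the master substitution: no fixed divisor shrinks the index between calls.
- a summation factor — applicable, and directly so.
- the characteristic-root method — the coefficients change with the index, which the root method cannot absorb.


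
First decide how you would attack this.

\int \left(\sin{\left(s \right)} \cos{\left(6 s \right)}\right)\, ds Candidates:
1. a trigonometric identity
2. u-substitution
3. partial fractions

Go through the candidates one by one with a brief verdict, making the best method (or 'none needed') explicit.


Verdict: a trigonometric identity — the identity turns \sin{\left(s \right)} \cos{\left(6 s \right)} into two lone cosines/sines, each trivially integrable.
- a trigonometric identity — yes — fits the structure here.
- u-substitution: no subexpression of the integrand pairs with its own derivative as a factor — individual terms may offer their own substitutions, but any change of variable covering the whole integral would have to be constructed from outside the expression.
- partial fractions: the expression is not a ratio of polynomials that decomposes further.


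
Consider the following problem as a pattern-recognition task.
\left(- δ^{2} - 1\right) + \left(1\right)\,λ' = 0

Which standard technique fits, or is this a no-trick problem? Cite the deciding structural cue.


Verdict: no special technique — the slope is a pure function of δ; integrate both sides and be done.


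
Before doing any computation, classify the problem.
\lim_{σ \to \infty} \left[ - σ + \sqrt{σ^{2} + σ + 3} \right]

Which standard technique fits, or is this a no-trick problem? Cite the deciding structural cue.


Verdict: conjugate multiplication — both pieces blow up but their difference is finite; the conjugate trick rationalizes \sqrt{σ^{2} + σ + 3} - σ.


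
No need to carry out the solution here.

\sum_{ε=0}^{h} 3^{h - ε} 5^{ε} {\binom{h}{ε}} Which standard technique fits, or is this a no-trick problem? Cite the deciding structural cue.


Diagnosis: the binomial theorem — terms weighting {\binom{h}{ε}} against matched powers of 5 and 3 reassemble into (5 + 3)^h by the binomial theorem.


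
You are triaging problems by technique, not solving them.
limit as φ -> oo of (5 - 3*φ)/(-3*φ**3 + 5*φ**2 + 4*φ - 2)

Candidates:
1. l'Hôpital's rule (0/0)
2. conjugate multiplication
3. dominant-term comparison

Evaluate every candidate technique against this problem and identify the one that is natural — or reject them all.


Verdict: dominant-term comparison — at large φ only the top-degree terms survive; compare the leading terms and the limit falls out.
- l'Hôpital's rule (0/0) — as a single quotient the expression runs to ∞/∞ at the limit point — an at-infinity form of the rule would apply, though the leading-growth comparison is the direct reading.
- conjugate multiplication — there is no infinity-minus-infinity radical difference to rationalize.
- dominant-term comparison — applicable, and directly so.


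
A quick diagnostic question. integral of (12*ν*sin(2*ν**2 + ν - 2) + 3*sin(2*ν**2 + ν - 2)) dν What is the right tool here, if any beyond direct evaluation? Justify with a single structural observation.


Technique: u-substitution — collected, the integrand has one factor that is, up to a constant, the derivative of an inner expression the rest depends on — substitute for that inner expression.


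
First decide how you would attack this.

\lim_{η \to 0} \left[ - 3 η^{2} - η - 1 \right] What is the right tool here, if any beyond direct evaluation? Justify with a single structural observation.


Verdict: no special technique — no vanishing denominator and no indeterminate clash at the point — evaluation is immediate.


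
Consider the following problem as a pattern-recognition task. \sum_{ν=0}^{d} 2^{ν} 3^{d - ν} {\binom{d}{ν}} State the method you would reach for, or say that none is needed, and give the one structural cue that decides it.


Diagnosis: the binomial theorem — binomial coefficients against complementary powers of 2 and 3: recognize the binomial expansion and resum.


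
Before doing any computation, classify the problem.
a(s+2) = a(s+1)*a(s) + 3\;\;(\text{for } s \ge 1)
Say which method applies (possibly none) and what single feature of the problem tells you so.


Diagnosis: no special technique — the update rule curves (it is not linear in the unknown sequence), so no superposition-based closed form attaches — iterate or study it directly.


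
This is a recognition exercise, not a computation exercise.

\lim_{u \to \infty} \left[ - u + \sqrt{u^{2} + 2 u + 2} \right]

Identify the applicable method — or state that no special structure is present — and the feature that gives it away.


Method: conjugate multiplication — the ∞ − ∞ radical form is the exact trigger for the conjugate maneuver.


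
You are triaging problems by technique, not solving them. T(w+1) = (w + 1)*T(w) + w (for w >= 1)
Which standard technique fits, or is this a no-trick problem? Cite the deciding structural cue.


Best approach: a summation factor — with the index-dependent coefficient w + 1, dividing by the cumulative product turns the left side into a pure difference.


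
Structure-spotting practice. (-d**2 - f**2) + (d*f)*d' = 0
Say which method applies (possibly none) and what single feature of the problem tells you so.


Diagnosis: the homogeneous substitution — the slope's numerator and denominator have matching total degree, so it depends only on d/f and the ratio substitution collapses it. A Bernoulli substitution is a fair alternative on this equation directly; the homogeneous reading takes it as given.


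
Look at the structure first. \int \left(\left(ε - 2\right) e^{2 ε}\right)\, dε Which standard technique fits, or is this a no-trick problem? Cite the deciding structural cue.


Diagnosis: integration by parts — a polynomial factor ε - 2 multiplies e^{2 ε}; differentiating ε - 2 lowers its degree while e^{2 ε} integrates cleanly, so parts wins.


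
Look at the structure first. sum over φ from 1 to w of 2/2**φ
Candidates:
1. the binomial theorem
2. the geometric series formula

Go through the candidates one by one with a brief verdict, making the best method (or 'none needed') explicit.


Diagnosis: the geometric series formula — consecutive terms stand in a fixed index-free ratio — the geometric sum formula closes it.
- the binomial theorem — no binomial coefficients pair with matched powers.
- the geometric series formula — yes — fits the structure here.


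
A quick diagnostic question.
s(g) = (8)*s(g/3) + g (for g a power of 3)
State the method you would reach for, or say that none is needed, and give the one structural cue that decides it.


Technique: the master substitution — index division is the fingerprint: g/3 in the recursive call means substitute g = 3^m.


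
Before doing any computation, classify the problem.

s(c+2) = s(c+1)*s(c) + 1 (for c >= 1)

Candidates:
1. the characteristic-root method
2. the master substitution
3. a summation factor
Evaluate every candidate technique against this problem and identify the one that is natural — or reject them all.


Technique: no special technique — the sequence value feeds back through itself nonlinearly — linear superposition fails, and every superposition-based closed form fails with it.
- the characteristic-root method — the recursion is nonlinear in the sequence values, so no linear-modes ansatz applies.
- the master substitution: this is shift-type recursion, outside the divide-and-conquer template.
- a summation factor — no summation factor applies — the rule is not linear in the sequence values.


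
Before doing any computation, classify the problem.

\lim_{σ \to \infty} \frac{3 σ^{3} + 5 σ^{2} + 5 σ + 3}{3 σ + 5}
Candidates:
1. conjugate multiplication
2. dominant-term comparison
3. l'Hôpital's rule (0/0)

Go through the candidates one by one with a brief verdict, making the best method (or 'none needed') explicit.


Technique: dominant-term comparison — growth-rate triage: the leading powers of σ decide the limit, everything else is noise.
- conjugate multiplication — there is no infinity-minus-infinity radical difference to rationalize.
- dominant-term comparison: yes — fits the structure here.
- l'Hôpital's rule (0/0): as a single quotient the expression runs to ∞/∞ at the limit point — an at-infinity form of the rule would apply, though the leading-growth comparison is the direct reading.
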